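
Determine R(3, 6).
R(3, 6) = 18

Lower bound: an explicit 2-colouring of K_{17} (typically a Paley-type or other structured construction) avoids a red K_3 and a blue K_6, showing R(3, 6) > 17.
Upper bound: the simple Erdős–Szekeres recurrence only gives R(3, 6) ≤ 20; the tight bound R(3, 6) ≤ 18 requires a sharper case analysis (or computer search) of 2-colourings of K_{18}.
Hence R(3, 6) = 18.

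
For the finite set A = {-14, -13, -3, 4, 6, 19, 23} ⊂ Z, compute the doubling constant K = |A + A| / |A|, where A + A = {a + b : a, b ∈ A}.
K = |A + A| / |A| = 27/7

Enumerate A + A = {a + b : a, b ∈ A}. With |A| = 7, there are |A|^2 = 49 ordered sum pairs; collecting distinct values, A + A = {-28, -27, -26, -17, -16, -10, -9, -8, -7, -6, 1, 3, 5, 6, 8, 9, 10, 12, 16, 20, 23, 25, 27, 29, 38, 42, 46}, so |A + A| = 27. Thus K = 27/7. For comparison, the minimum possible |A + A| over all 7-element sets is 2·7 − 1 = 13 (so min K = 13/7), attained only by arithmetic progressions.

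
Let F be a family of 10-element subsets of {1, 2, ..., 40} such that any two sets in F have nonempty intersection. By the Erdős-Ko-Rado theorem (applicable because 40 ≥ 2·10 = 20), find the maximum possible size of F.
max |F| = C(39, 9) = 211915132

The Erdős-Ko-Rado theorem states: for n ≥ 2k, an intersecting family of k-subsets of an n-element set has size at most C(n − 1, k − 1), with equality for 'star' families {A ⊆ [n] : |A| = k, i ∈ A} (fix an element i). For n = 40, k = 10: C(39, 9) = 211915132.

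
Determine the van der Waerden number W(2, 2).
W(2, 2) = 2 + 1 = 3

A 2-term AP is any pair of integers, so a monochromatic 2-AP exists iff some colour is used at least twice. With 2 colours, the colouring i ↦ i on {1, ..., 2} uses each colour once, avoiding any monochromatic pair, so W(2, 2) > 2. For {1, ..., 3}, pigeonhole forces two integers of the same colour, which form a monochromatic 2-AP. Hence W(2, 2) = 3.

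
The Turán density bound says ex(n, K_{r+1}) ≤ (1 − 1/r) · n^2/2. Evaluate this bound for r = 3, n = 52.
Turán density bound = (2/3) · 52^2/2 = 2704/3 ≈ 901.3333

Turán's theorem: ex(n, K_{r+1}) is achieved by the complete r-partite Turán graph T(n, r) with parts as balanced as possible, and is at most (1 − 1/r) · n^2/2. For r = 3, n = 52: the density bound is (2/3) · 2704/2 = 2704/3 ≈ 901.3333. The integer-valued extremum is e(T(52, 3)) = 901, which is strictly less than the density bound 2704/3 since 3 ∤ 52 (the parts of T(52, 3) cannot all be equal).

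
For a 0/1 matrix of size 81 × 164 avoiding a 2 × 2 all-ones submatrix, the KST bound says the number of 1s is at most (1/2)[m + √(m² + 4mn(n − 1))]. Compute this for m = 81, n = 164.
z(81, 164; 2, 2) ≤ (1/2)[81 + √(81² + 4·81·164·163)] = (1/2)[81 + √8667729] = 1512.5504

Kővári–Sós–Turán: let r_1, ..., r_81 be the row sums and z = Σ r_i the total number of 1s. Each pair of columns can share at most one row with both entries 1 (else a 2×2 all-ones block appears), so Σ_i C(r_i, 2) ≤ C(164, 2) = 13366. By convexity Σ_i C(r_i, 2) ≥ 81·C(z/81, 2) = z(z − 81)/(2·81), giving z² − 81z − 81·164·163 ≤ 0 and hence z ≤ (1/2)[81 + √(6561 + 4·2165292)] = (1/2)[81 + √8667729] ≈ (1/2)(81 + 2944.1007) = 1512.5504.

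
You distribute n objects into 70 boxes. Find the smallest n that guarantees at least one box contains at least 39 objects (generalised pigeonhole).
n = (39 − 1)·70 + 1 = 2661

By the generalised pigeonhole principle, to guarantee some box contains ≥ r objects we need more than (r − 1) · k objects total. Threshold: n = (r − 1) · k + 1. With r = 39 and k = 70: n = 38 · 70 + 1 = 2660 + 1 = 2661. For n = 2660 = 38 · 70, we can put exactly 38 objects in every box, avoiding 39 in any single one — so 2661 is tight.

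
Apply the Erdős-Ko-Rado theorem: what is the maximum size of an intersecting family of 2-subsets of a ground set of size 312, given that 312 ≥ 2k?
max |F| = C(311, 1) = 311

Erdős-Ko-Rado (1961): when n ≥ 2k, max |F| = C(n−1, k−1). The bound is attained by the star {A : i ∈ A} for any fixed i ∈ [n]. Here C(312−1, 2−1) = C(311, 1) = 311.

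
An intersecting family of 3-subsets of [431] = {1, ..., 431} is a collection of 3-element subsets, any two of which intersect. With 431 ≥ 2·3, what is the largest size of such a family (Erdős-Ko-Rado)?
max |F| = C(430, 2) = 92235

The Erdős-Ko-Rado theorem states: for n ≥ 2k, an intersecting family of k-subsets of an n-element set has size at most C(n − 1, k − 1), with equality for 'star' families {A ⊆ [n] : |A| = k, i ∈ A} (fix an element i). For n = 431, k = 3: C(430, 2) = 92235.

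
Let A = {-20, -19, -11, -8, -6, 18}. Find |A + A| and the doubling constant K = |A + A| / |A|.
K = |A + A| / |A| = 21/6 = 7/2

Enumerate A + A = {a + b : a, b ∈ A}. With |A| = 6, there are |A|^2 = 36 ordered sum pairs; collecting distinct values, A + A = {-40, -39, -38, -31, -30, -28, -27, -26, -25, -22, -19, -17, -16, -14, -12, -2, -1, 7, 10, 12, 36}, so |A + A| = 21. Thus K = 21/6 = 7/2. For comparison, the minimum possible |A + A| over all 6-element sets is 2·6 − 1 = 11 (so min K = 11/6), attained only by arithmetic progressions.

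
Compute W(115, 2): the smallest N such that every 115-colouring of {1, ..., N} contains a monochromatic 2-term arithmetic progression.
W(115, 2) = 115 + 1 = 116

A 2-term AP is any pair of integers, so a monochromatic 2-AP exists iff some colour is used at least twice. With 115 colours, the colouring i ↦ i on {1, ..., 115} uses each colour once, avoiding any monochromatic pair, so W(115, 2) > 115. For {1, ..., 116}, pigeonhole forces two integers of the same colour, which form a monochromatic 2-AP. Hence W(115, 2) = 116.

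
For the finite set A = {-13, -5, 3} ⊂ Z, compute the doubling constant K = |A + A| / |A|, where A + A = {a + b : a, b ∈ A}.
K = |A + A| / |A| = 5/3

Enumerate A + A = {a + b : a, b ∈ A}. With |A| = 3, there are |A|^2 = 9 ordered sum pairs; collecting distinct values, A + A = {-26, -18, -10, -2, 6}, so |A + A| = 5. Thus K = 5/3. Here |A + A| = 2|A| − 1 = 5, the minimum possible — so K = 5/3 is minimal, which holds iff A is an arithmetic progression.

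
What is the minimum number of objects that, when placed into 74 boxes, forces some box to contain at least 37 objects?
n = (37 − 1)·74 + 1 = 2665

By the generalised pigeonhole principle, to guarantee some box contains ≥ r objects we need more than (r − 1) · k objects total. Threshold: n = (r − 1) · k + 1. With r = 37 and k = 74: n = 36 · 74 + 1 = 2664 + 1 = 2665. For n = 2664 = 36 · 74, we can put exactly 36 objects in every box, avoiding 37 in any single one — so 2665 is tight.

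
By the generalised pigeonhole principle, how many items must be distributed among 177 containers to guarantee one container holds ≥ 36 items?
n = (36 − 1)·177 + 1 = 6196

By the generalised pigeonhole principle, to guarantee some box contains ≥ r objects we need more than (r − 1) · k objects total. Threshold: n = (r − 1) · k + 1. With r = 36 and k = 177: n = 35 · 177 + 1 = 6195 + 1 = 6196. For n = 6195 = 35 · 177, we can put exactly 35 objects in every box, avoiding 36 in any single one — so 6196 is tight.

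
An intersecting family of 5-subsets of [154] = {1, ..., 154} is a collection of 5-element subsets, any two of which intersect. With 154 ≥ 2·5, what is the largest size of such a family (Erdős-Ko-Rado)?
max |F| = C(153, 4) = 21947850

The Erdős-Ko-Rado theorem states: for n ≥ 2k, an intersecting family of k-subsets of an n-element set has size at most C(n − 1, k − 1), with equality for 'star' families {A ⊆ [n] : |A| = k, i ∈ A} (fix an element i). For n = 154, k = 5: C(153, 4) = 21947850.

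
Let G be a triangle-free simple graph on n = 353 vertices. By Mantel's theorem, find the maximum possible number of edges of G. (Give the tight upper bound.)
ex(353, K_3) = ⌊353^2/4⌋ = 31152

Mantel (1907): a triangle-free graph on n vertices has at most ⌊n^2/4⌋ edges, with equality for the complete bipartite graph K_{⌊n/2⌋, ⌈n/2⌉}. For n = 353: ⌊353^2/4⌋ = ⌊124609/4⌋ = 31152. The extremal graph is K_{176, 177}, which has 176·177 = 31152 edges.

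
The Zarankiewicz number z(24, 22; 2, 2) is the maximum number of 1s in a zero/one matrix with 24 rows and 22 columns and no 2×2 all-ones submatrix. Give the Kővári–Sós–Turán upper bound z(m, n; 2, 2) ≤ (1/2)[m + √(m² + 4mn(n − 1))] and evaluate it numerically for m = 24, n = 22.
z(24, 22; 2, 2) ≤ (1/2)[24 + √(24² + 4·24·22·21)] = (1/2)[24 + √44928] = 117.9811

Kővári–Sós–Turán: let r_1, ..., r_24 be the row sums and z = Σ r_i the total number of 1s. Each pair of columns can share at most one row with both entries 1 (else a 2×2 all-ones block appears), so Σ_i C(r_i, 2) ≤ C(22, 2) = 231. By convexity Σ_i C(r_i, 2) ≥ 24·C(z/24, 2) = z(z − 24)/(2·24), giving z² − 24z − 24·22·21 ≤ 0 and hence z ≤ (1/2)[24 + √(576 + 4·11088)] = (1/2)[24 + √44928] ≈ (1/2)(24 + 211.9623) = 117.9811.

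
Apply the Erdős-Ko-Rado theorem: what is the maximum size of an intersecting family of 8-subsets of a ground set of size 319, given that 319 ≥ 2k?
max |F| = C(318, 7) = 61049493029304

Erdős-Ko-Rado (1961): when n ≥ 2k, max |F| = C(n−1, k−1). The bound is attained by the star {A : i ∈ A} for any fixed i ∈ [n]. Here C(319−1, 8−1) = C(318, 7) = 61049493029304.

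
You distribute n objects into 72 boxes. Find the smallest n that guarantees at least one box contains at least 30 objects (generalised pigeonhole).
n = (30 − 1)·72 + 1 = 2089

By the generalised pigeonhole principle, to guarantee some box contains ≥ r objects we need more than (r − 1) · k objects total. Threshold: n = (r − 1) · k + 1. With r = 30 and k = 72: n = 29 · 72 + 1 = 2088 + 1 = 2089. For n = 2088 = 29 · 72, we can put exactly 29 objects in every box, avoiding 30 in any single one — so 2089 is tight.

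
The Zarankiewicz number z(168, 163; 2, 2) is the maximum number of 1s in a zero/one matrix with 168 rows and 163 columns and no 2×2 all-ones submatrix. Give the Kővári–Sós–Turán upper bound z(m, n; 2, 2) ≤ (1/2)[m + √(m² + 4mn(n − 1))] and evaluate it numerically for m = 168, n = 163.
z(168, 163; 2, 2) ≤ (1/2)[168 + √(168² + 4·168·163·162)] = (1/2)[168 + √17773056] = 2191.9051

Kővári–Sós–Turán: let r_1, ..., r_168 be the row sums and z = Σ r_i the total number of 1s. Each pair of columns can share at most one row with both entries 1 (else a 2×2 all-ones block appears), so Σ_i C(r_i, 2) ≤ C(163, 2) = 13203. By convexity Σ_i C(r_i, 2) ≥ 168·C(z/168, 2) = z(z − 168)/(2·168), giving z² − 168z − 168·163·162 ≤ 0 and hence z ≤ (1/2)[168 + √(28224 + 4·4436208)] = (1/2)[168 + √17773056] ≈ (1/2)(168 + 4215.8102) = 2191.9051.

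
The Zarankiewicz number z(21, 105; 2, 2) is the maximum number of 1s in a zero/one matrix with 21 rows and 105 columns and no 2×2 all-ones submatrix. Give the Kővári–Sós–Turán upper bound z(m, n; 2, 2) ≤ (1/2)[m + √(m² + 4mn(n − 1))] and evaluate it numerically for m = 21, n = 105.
z(21, 105; 2, 2) ≤ (1/2)[21 + √(21² + 4·21·105·104)] = (1/2)[21 + √917721] = 489.4888

Kővári–Sós–Turán: let r_1, ..., r_21 be the row sums and z = Σ r_i the total number of 1s. Each pair of columns can share at most one row with both entries 1 (else a 2×2 all-ones block appears), so Σ_i C(r_i, 2) ≤ C(105, 2) = 5460. By convexity Σ_i C(r_i, 2) ≥ 21·C(z/21, 2) = z(z − 21)/(2·21), giving z² − 21z − 21·105·104 ≤ 0 and hence z ≤ (1/2)[21 + √(441 + 4·229320)] = (1/2)[21 + √917721] ≈ (1/2)(21 + 957.9776) = 489.4888.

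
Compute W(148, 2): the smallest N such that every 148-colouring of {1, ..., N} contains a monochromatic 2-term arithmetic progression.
W(148, 2) = 148 + 1 = 149

A 2-term AP is any pair of integers, so a monochromatic 2-AP exists iff some colour is used at least twice. With 148 colours, the colouring i ↦ i on {1, ..., 148} uses each colour once, avoiding any monochromatic pair, so W(148, 2) > 148. For {1, ..., 149}, pigeonhole forces two integers of the same colour, which form a monochromatic 2-AP. Hence W(148, 2) = 149.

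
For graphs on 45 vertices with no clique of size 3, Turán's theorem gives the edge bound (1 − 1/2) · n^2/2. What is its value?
Turán density bound = (1/2) · 45^2/2 = 2025/4 ≈ 506.25

Turán's theorem: ex(n, K_{r+1}) is achieved by the complete r-partite Turán graph T(n, r) with parts as balanced as possible, and is at most (1 − 1/r) · n^2/2. For r = 2, n = 45: the density bound is (1/2) · 2025/2 = 2025/4 ≈ 506.25. The integer-valued extremum is e(T(45, 2)) = 506, which is strictly less than the density bound 2025/4 since 2 ∤ 45 (the parts of T(45, 2) cannot all be equal).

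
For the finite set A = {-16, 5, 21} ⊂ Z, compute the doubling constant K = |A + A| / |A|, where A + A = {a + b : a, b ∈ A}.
K = |A + A| / |A| = 6/3 = 2

Enumerate A + A = {a + b : a, b ∈ A}. With |A| = 3, there are |A|^2 = 9 ordered sum pairs; collecting distinct values, A + A = {-32, -11, 5, 10, 26, 42}, so |A + A| = 6. Thus K = 6/3 = 2. For comparison, the minimum possible |A + A| over all 3-element sets is 2·3 − 1 = 5 (so min K = 5/3), attained only by arithmetic progressions.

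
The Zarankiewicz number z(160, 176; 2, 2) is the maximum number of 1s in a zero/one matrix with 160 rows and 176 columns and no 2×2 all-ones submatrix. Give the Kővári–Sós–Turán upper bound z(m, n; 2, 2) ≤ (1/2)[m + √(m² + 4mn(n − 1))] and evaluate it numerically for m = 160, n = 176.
z(160, 176; 2, 2) ≤ (1/2)[160 + √(160² + 4·160·176·175)] = (1/2)[160 + √19737600] = 2301.3509

Kővári–Sós–Turán: let r_1, ..., r_160 be the row sums and z = Σ r_i the total number of 1s. Each pair of columns can share at most one row with both entries 1 (else a 2×2 all-ones block appears), so Σ_i C(r_i, 2) ≤ C(176, 2) = 15400. By convexity Σ_i C(r_i, 2) ≥ 160·C(z/160, 2) = z(z − 160)/(2·160), giving z² − 160z − 160·176·175 ≤ 0 and hence z ≤ (1/2)[160 + √(25600 + 4·4928000)] = (1/2)[160 + √19737600] ≈ (1/2)(160 + 4442.7019) = 2301.3509.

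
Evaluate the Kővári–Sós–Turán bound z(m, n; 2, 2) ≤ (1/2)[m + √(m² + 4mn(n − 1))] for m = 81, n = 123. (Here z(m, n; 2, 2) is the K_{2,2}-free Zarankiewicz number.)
z(81, 123; 2, 2) ≤ (1/2)[81 + √(81² + 4·81·123·122)] = (1/2)[81 + √4868505] = 1143.7344

Kővári–Sós–Turán: let r_1, ..., r_81 be the row sums and z = Σ r_i the total number of 1s. Each pair of columns can share at most one row with both entries 1 (else a 2×2 all-ones block appears), so Σ_i C(r_i, 2) ≤ C(123, 2) = 7503. By convexity Σ_i C(r_i, 2) ≥ 81·C(z/81, 2) = z(z − 81)/(2·81), giving z² − 81z − 81·123·122 ≤ 0 and hence z ≤ (1/2)[81 + √(6561 + 4·1215486)] = (1/2)[81 + √4868505] ≈ (1/2)(81 + 2206.4689) = 1143.7344.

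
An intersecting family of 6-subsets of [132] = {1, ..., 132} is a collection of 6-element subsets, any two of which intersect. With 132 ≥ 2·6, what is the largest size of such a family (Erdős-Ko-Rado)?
max |F| = C(131, 5) = 297602656

The Erdős-Ko-Rado theorem states: for n ≥ 2k, an intersecting family of k-subsets of an n-element set has size at most C(n − 1, k − 1), with equality for 'star' families {A ⊆ [n] : |A| = k, i ∈ A} (fix an element i). For n = 132, k = 6: C(131, 5) = 297602656.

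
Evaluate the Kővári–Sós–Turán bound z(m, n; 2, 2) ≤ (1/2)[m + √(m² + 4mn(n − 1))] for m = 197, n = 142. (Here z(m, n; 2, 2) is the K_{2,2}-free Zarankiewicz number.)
z(197, 142; 2, 2) ≤ (1/2)[197 + √(197² + 4·197·142·141)] = (1/2)[197 + √15816145] = 2086.9759

Kővári–Sós–Turán: let r_1, ..., r_197 be the row sums and z = Σ r_i the total number of 1s. Each pair of columns can share at most one row with both entries 1 (else a 2×2 all-ones block appears), so Σ_i C(r_i, 2) ≤ C(142, 2) = 10011. By convexity Σ_i C(r_i, 2) ≥ 197·C(z/197, 2) = z(z − 197)/(2·197), giving z² − 197z − 197·142·141 ≤ 0 and hence z ≤ (1/2)[197 + √(38809 + 4·3944334)] = (1/2)[197 + √15816145] ≈ (1/2)(197 + 3976.9517) = 2086.9759.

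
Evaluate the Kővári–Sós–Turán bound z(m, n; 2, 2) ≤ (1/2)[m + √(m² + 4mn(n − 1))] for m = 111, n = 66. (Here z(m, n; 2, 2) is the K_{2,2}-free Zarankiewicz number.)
z(111, 66; 2, 2) ≤ (1/2)[111 + √(111² + 4·111·66·65)] = (1/2)[111 + √1917081] = 747.7935

Kővári–Sós–Turán: let r_1, ..., r_111 be the row sums and z = Σ r_i the total number of 1s. Each pair of columns can share at most one row with both entries 1 (else a 2×2 all-ones block appears), so Σ_i C(r_i, 2) ≤ C(66, 2) = 2145. By convexity Σ_i C(r_i, 2) ≥ 111·C(z/111, 2) = z(z − 111)/(2·111), giving z² − 111z − 111·66·65 ≤ 0 and hence z ≤ (1/2)[111 + √(12321 + 4·476190)] = (1/2)[111 + √1917081] ≈ (1/2)(111 + 1384.5869) = 747.7935.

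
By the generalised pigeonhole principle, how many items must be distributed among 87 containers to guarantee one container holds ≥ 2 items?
n = (2 − 1)·87 + 1 = 88

By the generalised pigeonhole principle, to guarantee some box contains ≥ r objects we need more than (r − 1) · k objects total. Threshold: n = (r − 1) · k + 1. With r = 2 and k = 87: n = 1 · 87 + 1 = 87 + 1 = 88. For n = 87 = 1 · 87, we can put exactly 1 objects in every box, avoiding 2 in any single one — so 88 is tight.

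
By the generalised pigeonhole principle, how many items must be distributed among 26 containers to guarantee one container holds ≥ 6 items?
n = (6 − 1)·26 + 1 = 131

By the generalised pigeonhole principle, to guarantee some box contains ≥ r objects we need more than (r − 1) · k objects total. Threshold: n = (r − 1) · k + 1. With r = 6 and k = 26: n = 5 · 26 + 1 = 130 + 1 = 131. For n = 130 = 5 · 26, we can put exactly 5 objects in every box, avoiding 6 in any single one — so 131 is tight.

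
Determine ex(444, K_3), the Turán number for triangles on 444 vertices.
ex(444, K_3) = ⌊444^2/4⌋ = 49284

Mantel (1907): a triangle-free graph on n vertices has at most ⌊n^2/4⌋ edges, with equality for the complete bipartite graph K_{⌊n/2⌋, ⌈n/2⌉}. For n = 444: ⌊444^2/4⌋ = ⌊197136/4⌋ = 49284. The extremal graph is K_{222, 222}, which has 222·222 = 49284 edges.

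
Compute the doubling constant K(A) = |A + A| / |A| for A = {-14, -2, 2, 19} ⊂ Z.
K = |A + A| / |A| = 10/4 = 5/2

Enumerate A + A = {a + b : a, b ∈ A}. With |A| = 4, there are |A|^2 = 16 ordered sum pairs; collecting distinct values, A + A = {-28, -16, -12, -4, 0, 4, 5, 17, 21, 38}, so |A + A| = 10. Thus K = 10/4 = 5/2. For comparison, the minimum possible |A + A| over all 4-element sets is 2·4 − 1 = 7 (so min K = 7/4), attained only by arithmetic progressions.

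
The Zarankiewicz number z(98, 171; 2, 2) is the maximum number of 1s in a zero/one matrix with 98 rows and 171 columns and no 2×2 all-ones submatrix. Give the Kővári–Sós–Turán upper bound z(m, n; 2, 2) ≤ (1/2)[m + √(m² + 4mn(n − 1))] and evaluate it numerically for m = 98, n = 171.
z(98, 171; 2, 2) ≤ (1/2)[98 + √(98² + 4·98·171·170)] = (1/2)[98 + √11405044] = 1737.5677

Kővári–Sós–Turán: let r_1, ..., r_98 be the row sums and z = Σ r_i the total number of 1s. Each pair of columns can share at most one row with both entries 1 (else a 2×2 all-ones block appears), so Σ_i C(r_i, 2) ≤ C(171, 2) = 14535. By convexity Σ_i C(r_i, 2) ≥ 98·C(z/98, 2) = z(z − 98)/(2·98), giving z² − 98z − 98·171·170 ≤ 0 and hence z ≤ (1/2)[98 + √(9604 + 4·2848860)] = (1/2)[98 + √11405044] ≈ (1/2)(98 + 3377.1355) = 1737.5677.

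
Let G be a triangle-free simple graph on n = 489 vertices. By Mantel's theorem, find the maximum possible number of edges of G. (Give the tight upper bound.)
ex(489, K_3) = ⌊489^2/4⌋ = 59780

Mantel (1907): a triangle-free graph on n vertices has at most ⌊n^2/4⌋ edges, with equality for the complete bipartite graph K_{⌊n/2⌋, ⌈n/2⌉}. For n = 489: ⌊489^2/4⌋ = ⌊239121/4⌋ = 59780. The extremal graph is K_{244, 245}, which has 244·245 = 59780 edges.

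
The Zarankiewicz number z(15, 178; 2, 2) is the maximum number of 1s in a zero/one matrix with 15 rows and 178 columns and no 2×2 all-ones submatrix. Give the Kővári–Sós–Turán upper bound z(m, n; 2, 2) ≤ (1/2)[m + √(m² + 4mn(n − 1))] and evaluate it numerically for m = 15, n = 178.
z(15, 178; 2, 2) ≤ (1/2)[15 + √(15² + 4·15·178·177)] = (1/2)[15 + √1890585] = 694.9927

Kővári–Sós–Turán: let r_1, ..., r_15 be the row sums and z = Σ r_i the total number of 1s. Each pair of columns can share at most one row with both entries 1 (else a 2×2 all-ones block appears), so Σ_i C(r_i, 2) ≤ C(178, 2) = 15753. By convexity Σ_i C(r_i, 2) ≥ 15·C(z/15, 2) = z(z − 15)/(2·15), giving z² − 15z − 15·178·177 ≤ 0 and hence z ≤ (1/2)[15 + √(225 + 4·472590)] = (1/2)[15 + √1890585] ≈ (1/2)(15 + 1374.9855) = 694.9927.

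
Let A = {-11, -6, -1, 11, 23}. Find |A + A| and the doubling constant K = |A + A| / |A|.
K = |A + A| / |A| = 13/5

Enumerate A + A = {a + b : a, b ∈ A}. With |A| = 5, there are |A|^2 = 25 ordered sum pairs; collecting distinct values, A + A = {-22, -17, -12, -7, -2, 0, 5, 10, 12, 17, 22, 34, 46}, so |A + A| = 13. Thus K = 13/5. For comparison, the minimum possible |A + A| over all 5-element sets is 2·5 − 1 = 9 (so min K = 9/5), attained only by arithmetic progressions.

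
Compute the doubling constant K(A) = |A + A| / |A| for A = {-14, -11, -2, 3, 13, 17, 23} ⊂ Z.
K = |A + A| / |A| = 26/7

Enumerate A + A = {a + b : a, b ∈ A}. With |A| = 7, there are |A|^2 = 49 ordered sum pairs; collecting distinct values, A + A = {-28, -25, -22, -16, -13, -11, -8, -4, -1, 1, 2, 3, 6, 9, 11, 12, 15, 16, 20, 21, 26, 30, 34, 36, 40, 46}, so |A + A| = 26. Thus K = 26/7. For comparison, the minimum possible |A + A| over all 7-element sets is 2·7 − 1 = 13 (so min K = 13/7), attained only by arithmetic progressions.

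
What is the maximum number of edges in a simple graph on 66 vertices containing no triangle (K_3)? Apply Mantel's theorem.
ex(66, K_3) = ⌊66^2/4⌋ = 1089

Mantel (1907): a triangle-free graph on n vertices has at most ⌊n^2/4⌋ edges, with equality for the complete bipartite graph K_{⌊n/2⌋, ⌈n/2⌉}. For n = 66: ⌊66^2/4⌋ = ⌊4356/4⌋ = 1089. The extremal graph is K_{33, 33}, which has 33·33 = 1089 edges.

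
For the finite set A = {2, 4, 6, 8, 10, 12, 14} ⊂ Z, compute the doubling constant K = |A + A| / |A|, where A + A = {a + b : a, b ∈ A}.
K = |A + A| / |A| = 13/7

Enumerate A + A = {a + b : a, b ∈ A}. With |A| = 7, there are |A|^2 = 49 ordered sum pairs; collecting distinct values, A + A = {4, 6, 8, 10, 12, 14, 16, 18, 20, 22, 24, 26, 28}, so |A + A| = 13. Thus K = 13/7. Here |A + A| = 2|A| − 1 = 13, the minimum possible — so K = 13/7 is minimal, which holds iff A is an arithmetic progression.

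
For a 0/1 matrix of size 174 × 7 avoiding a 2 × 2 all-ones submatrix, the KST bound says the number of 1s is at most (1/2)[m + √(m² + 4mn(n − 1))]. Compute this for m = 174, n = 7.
z(174, 7; 2, 2) ≤ (1/2)[174 + √(174² + 4·174·7·6)] = (1/2)[174 + √59508] = 208.9713

Kővári–Sós–Turán: let r_1, ..., r_174 be the row sums and z = Σ r_i the total number of 1s. Each pair of columns can share at most one row with both entries 1 (else a 2×2 all-ones block appears), so Σ_i C(r_i, 2) ≤ C(7, 2) = 21. By convexity Σ_i C(r_i, 2) ≥ 174·C(z/174, 2) = z(z − 174)/(2·174), giving z² − 174z − 174·7·6 ≤ 0 and hence z ≤ (1/2)[174 + √(30276 + 4·7308)] = (1/2)[174 + √59508] ≈ (1/2)(174 + 243.9426) = 208.9713.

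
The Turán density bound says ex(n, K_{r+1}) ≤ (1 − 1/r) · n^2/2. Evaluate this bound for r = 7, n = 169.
Turán density bound = (6/7) · 169^2/2 = 85683/7 ≈ 12240.4286

Turán's theorem: ex(n, K_{r+1}) is achieved by the complete r-partite Turán graph T(n, r) with parts as balanced as possible, and is at most (1 − 1/r) · n^2/2. For r = 7, n = 169: the density bound is (6/7) · 28561/2 = 85683/7 ≈ 12240.4286. The integer-valued extremum is e(T(169, 7)) = 12240, which is strictly less than the density bound 85683/7 since 7 ∤ 169 (the parts of T(169, 7) cannot all be equal).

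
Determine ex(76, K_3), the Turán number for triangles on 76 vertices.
ex(76, K_3) = ⌊76^2/4⌋ = 1444

Mantel (1907): a triangle-free graph on n vertices has at most ⌊n^2/4⌋ edges, with equality for the complete bipartite graph K_{⌊n/2⌋, ⌈n/2⌉}. For n = 76: ⌊76^2/4⌋ = ⌊5776/4⌋ = 1444. The extremal graph is K_{38, 38}, which has 38·38 = 1444 edges.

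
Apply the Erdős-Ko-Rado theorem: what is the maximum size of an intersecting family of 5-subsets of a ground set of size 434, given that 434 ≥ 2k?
max |F| = C(433, 4) = 1444462020

Erdős-Ko-Rado (1961): when n ≥ 2k, max |F| = C(n−1, k−1). The bound is attained by the star {A : i ∈ A} for any fixed i ∈ [n]. Here C(434−1, 5−1) = C(433, 4) = 1444462020.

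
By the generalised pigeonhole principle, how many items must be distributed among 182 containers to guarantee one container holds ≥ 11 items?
n = (11 − 1)·182 + 1 = 1821

By the generalised pigeonhole principle, to guarantee some box contains ≥ r objects we need more than (r − 1) · k objects total. Threshold: n = (r − 1) · k + 1. With r = 11 and k = 182: n = 10 · 182 + 1 = 1820 + 1 = 1821. For n = 1820 = 10 · 182, we can put exactly 10 objects in every box, avoiding 11 in any single one — so 1821 is tight.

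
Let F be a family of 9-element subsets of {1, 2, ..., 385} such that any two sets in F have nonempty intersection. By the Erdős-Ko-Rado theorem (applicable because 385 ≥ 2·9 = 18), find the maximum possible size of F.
max |F| = C(384, 8) = 10895665708319184

Erdős-Ko-Rado (1961): when n ≥ 2k, max |F| = C(n−1, k−1). The bound is attained by the star {A : i ∈ A} for any fixed i ∈ [n]. Here C(385−1, 9−1) = C(384, 8) = 10895665708319184.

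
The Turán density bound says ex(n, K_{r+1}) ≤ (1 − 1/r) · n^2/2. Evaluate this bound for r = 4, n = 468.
Turán density bound = (3/4) · 468^2/2 = 82134

Turán's theorem: ex(n, K_{r+1}) is achieved by the complete r-partite Turán graph T(n, r) with parts as balanced as possible, and is at most (1 − 1/r) · n^2/2. For r = 4, n = 468: the density bound is (3/4) · 219024/2 = 82134. Since 4 ∣ 468, the Turán graph T(468, 4) has parts of equal size 117, and its edge count e(T(468, 4)) = 82134 attains the density bound exactly.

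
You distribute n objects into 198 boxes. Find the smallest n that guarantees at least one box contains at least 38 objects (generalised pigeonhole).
n = (38 − 1)·198 + 1 = 7327

By the generalised pigeonhole principle, to guarantee some box contains ≥ r objects we need more than (r − 1) · k objects total. Threshold: n = (r − 1) · k + 1. With r = 38 and k = 198: n = 37 · 198 + 1 = 7326 + 1 = 7327. For n = 7326 = 37 · 198, we can put exactly 37 objects in every box, avoiding 38 in any single one — so 7327 is tight.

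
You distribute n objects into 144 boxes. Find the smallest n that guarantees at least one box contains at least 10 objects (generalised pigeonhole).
n = (10 − 1)·144 + 1 = 1297

By the generalised pigeonhole principle, to guarantee some box contains ≥ r objects we need more than (r − 1) · k objects total. Threshold: n = (r − 1) · k + 1. With r = 10 and k = 144: n = 9 · 144 + 1 = 1296 + 1 = 1297. For n = 1296 = 9 · 144, we can put exactly 9 objects in every box, avoiding 10 in any single one — so 1297 is tight.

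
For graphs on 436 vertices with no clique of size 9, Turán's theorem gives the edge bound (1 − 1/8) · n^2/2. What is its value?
Turán density bound = (7/8) · 436^2/2 = 83167

Turán's theorem: ex(n, K_{r+1}) is achieved by the complete r-partite Turán graph T(n, r) with parts as balanced as possible, and is at most (1 − 1/r) · n^2/2. For r = 8, n = 436: the density bound is (7/8) · 190096/2 = 83167. The integer-valued extremum is e(T(436, 8)) = 83166, which is strictly less than the density bound 83167 since 8 ∤ 436 (the parts of T(436, 8) cannot all be equal).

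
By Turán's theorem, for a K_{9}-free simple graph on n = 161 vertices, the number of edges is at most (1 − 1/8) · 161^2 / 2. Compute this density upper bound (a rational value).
Turán density bound = (7/8) · 161^2/2 = 181447/16 ≈ 11340.4375

Turán's theorem: ex(n, K_{r+1}) is achieved by the complete r-partite Turán graph T(n, r) with parts as balanced as possible, and is at most (1 − 1/r) · n^2/2. For r = 8, n = 161: the density bound is (7/8) · 25921/2 = 181447/16 ≈ 11340.4375. The integer-valued extremum is e(T(161, 8)) = 11340, which is strictly less than the density bound 181447/16 since 8 ∤ 161 (the parts of T(161, 8) cannot all be equal).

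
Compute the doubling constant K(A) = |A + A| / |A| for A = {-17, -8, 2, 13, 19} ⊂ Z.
K = |A + A| / |A| = 15/5 = 3

Enumerate A + A = {a + b : a, b ∈ A}. With |A| = 5, there are |A|^2 = 25 ordered sum pairs; collecting distinct values, A + A = {-34, -25, -16, -15, -6, -4, 2, 4, 5, 11, 15, 21, 26, 32, 38}, so |A + A| = 15. Thus K = 15/5 = 3. For comparison, the minimum possible |A + A| over all 5-element sets is 2·5 − 1 = 9 (so min K = 9/5), attained only by arithmetic progressions.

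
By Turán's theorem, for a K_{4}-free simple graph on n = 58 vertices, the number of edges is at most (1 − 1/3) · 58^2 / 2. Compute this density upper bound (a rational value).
Turán density bound = (2/3) · 58^2/2 = 3364/3 ≈ 1121.3333

Turán's theorem: ex(n, K_{r+1}) is achieved by the complete r-partite Turán graph T(n, r) with parts as balanced as possible, and is at most (1 − 1/r) · n^2/2. For r = 3, n = 58: the density bound is (2/3) · 3364/2 = 3364/3 ≈ 1121.3333. The integer-valued extremum is e(T(58, 3)) = 1121, which is strictly less than the density bound 3364/3 since 3 ∤ 58 (the parts of T(58, 3) cannot all be equal).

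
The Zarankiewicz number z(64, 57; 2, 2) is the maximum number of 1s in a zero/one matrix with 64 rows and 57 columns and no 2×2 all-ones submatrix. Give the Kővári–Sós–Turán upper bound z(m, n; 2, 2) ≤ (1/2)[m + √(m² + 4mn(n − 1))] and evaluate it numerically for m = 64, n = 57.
z(64, 57; 2, 2) ≤ (1/2)[64 + √(64² + 4·64·57·56)] = (1/2)[64 + √821248] = 485.1137

Kővári–Sós–Turán: let r_1, ..., r_64 be the row sums and z = Σ r_i the total number of 1s. Each pair of columns can share at most one row with both entries 1 (else a 2×2 all-ones block appears), so Σ_i C(r_i, 2) ≤ C(57, 2) = 1596. By convexity Σ_i C(r_i, 2) ≥ 64·C(z/64, 2) = z(z − 64)/(2·64), giving z² − 64z − 64·57·56 ≤ 0 and hence z ≤ (1/2)[64 + √(4096 + 4·204288)] = (1/2)[64 + √821248] ≈ (1/2)(64 + 906.2273) = 485.1137.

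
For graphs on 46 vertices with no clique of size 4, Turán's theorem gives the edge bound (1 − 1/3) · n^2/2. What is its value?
Turán density bound = (2/3) · 46^2/2 = 2116/3 ≈ 705.3333

Turán's theorem: ex(n, K_{r+1}) is achieved by the complete r-partite Turán graph T(n, r) with parts as balanced as possible, and is at most (1 − 1/r) · n^2/2. For r = 3, n = 46: the density bound is (2/3) · 2116/2 = 2116/3 ≈ 705.3333. The integer-valued extremum is e(T(46, 3)) = 705, which is strictly less than the density bound 2116/3 since 3 ∤ 46 (the parts of T(46, 3) cannot all be equal).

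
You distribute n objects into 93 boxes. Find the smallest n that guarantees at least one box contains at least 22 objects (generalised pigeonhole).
n = (22 − 1)·93 + 1 = 1954

By the generalised pigeonhole principle, to guarantee some box contains ≥ r objects we need more than (r − 1) · k objects total. Threshold: n = (r − 1) · k + 1. With r = 22 and k = 93: n = 21 · 93 + 1 = 1953 + 1 = 1954. For n = 1953 = 21 · 93, we can put exactly 21 objects in every box, avoiding 22 in any single one — so 1954 is tight.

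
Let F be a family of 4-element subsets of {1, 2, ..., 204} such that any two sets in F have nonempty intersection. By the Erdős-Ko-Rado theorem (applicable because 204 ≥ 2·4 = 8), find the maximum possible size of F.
max |F| = C(203, 3) = 1373701

The Erdős-Ko-Rado theorem states: for n ≥ 2k, an intersecting family of k-subsets of an n-element set has size at most C(n − 1, k − 1), with equality for 'star' families {A ⊆ [n] : |A| = k, i ∈ A} (fix an element i). For n = 204, k = 4: C(203, 3) = 1373701.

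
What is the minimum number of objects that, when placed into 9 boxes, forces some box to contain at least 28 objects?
n = (28 − 1)·9 + 1 = 244

By the generalised pigeonhole principle, to guarantee some box contains ≥ r objects we need more than (r − 1) · k objects total. Threshold: n = (r − 1) · k + 1. With r = 28 and k = 9: n = 27 · 9 + 1 = 243 + 1 = 244. For n = 243 = 27 · 9, we can put exactly 27 objects in every box, avoiding 28 in any single one — so 244 is tight.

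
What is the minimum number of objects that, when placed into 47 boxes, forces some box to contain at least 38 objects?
n = (38 − 1)·47 + 1 = 1740

By the generalised pigeonhole principle, to guarantee some box contains ≥ r objects we need more than (r − 1) · k objects total. Threshold: n = (r − 1) · k + 1. With r = 38 and k = 47: n = 37 · 47 + 1 = 1739 + 1 = 1740. For n = 1739 = 37 · 47, we can put exactly 37 objects in every box, avoiding 38 in any single one — so 1740 is tight.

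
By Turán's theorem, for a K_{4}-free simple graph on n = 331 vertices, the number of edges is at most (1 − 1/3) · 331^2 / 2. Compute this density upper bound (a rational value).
Turán density bound = (2/3) · 331^2/2 = 109561/3 ≈ 36520.3333

Turán's theorem: ex(n, K_{r+1}) is achieved by the complete r-partite Turán graph T(n, r) with parts as balanced as possible, and is at most (1 − 1/r) · n^2/2. For r = 3, n = 331: the density bound is (2/3) · 109561/2 = 109561/3 ≈ 36520.3333. The integer-valued extremum is e(T(331, 3)) = 36520, which is strictly less than the density bound 109561/3 since 3 ∤ 331 (the parts of T(331, 3) cannot all be equal).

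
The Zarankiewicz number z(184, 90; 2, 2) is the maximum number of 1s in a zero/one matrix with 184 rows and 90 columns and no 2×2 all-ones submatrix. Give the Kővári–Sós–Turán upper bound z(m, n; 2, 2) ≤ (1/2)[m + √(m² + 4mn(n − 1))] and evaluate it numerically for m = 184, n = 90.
z(184, 90; 2, 2) ≤ (1/2)[184 + √(184² + 4·184·90·89)] = (1/2)[184 + √5929216] = 1309.4991

Kővári–Sós–Turán: let r_1, ..., r_184 be the row sums and z = Σ r_i the total number of 1s. Each pair of columns can share at most one row with both entries 1 (else a 2×2 all-ones block appears), so Σ_i C(r_i, 2) ≤ C(90, 2) = 4005. By convexity Σ_i C(r_i, 2) ≥ 184·C(z/184, 2) = z(z − 184)/(2·184), giving z² − 184z − 184·90·89 ≤ 0 and hence z ≤ (1/2)[184 + √(33856 + 4·1473840)] = (1/2)[184 + √5929216] ≈ (1/2)(184 + 2434.9982) = 1309.4991.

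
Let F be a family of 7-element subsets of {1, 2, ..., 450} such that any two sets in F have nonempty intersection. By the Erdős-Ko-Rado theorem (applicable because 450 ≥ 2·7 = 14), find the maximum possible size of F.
max |F| = C(449, 6) = 11004675010336

Erdős-Ko-Rado (1961): when n ≥ 2k, max |F| = C(n−1, k−1). The bound is attained by the star {A : i ∈ A} for any fixed i ∈ [n]. Here C(450−1, 7−1) = C(449, 6) = 11004675010336.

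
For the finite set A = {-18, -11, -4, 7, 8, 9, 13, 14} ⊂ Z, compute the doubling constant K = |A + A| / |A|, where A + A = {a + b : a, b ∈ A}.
K = |A + A| / |A| = 30/8 = 15/4

Enumerate A + A = {a + b : a, b ∈ A}. With |A| = 8, there are |A|^2 = 64 ordered sum pairs; collecting distinct values, A + A = {-36, -29, -22, -15, -11, -10, -9, -8, -5, -4, -3, -2, 2, 3, 4, 5, 9, 10, 14, 15, 16, 17, 18, 20, 21, 22, 23, 26, 27, 28}, so |A + A| = 30. Thus K = 30/8 = 15/4. For comparison, the minimum possible |A + A| over all 8-element sets is 2·8 − 1 = 15 (so min K = 15/8), attained only by arithmetic progressions.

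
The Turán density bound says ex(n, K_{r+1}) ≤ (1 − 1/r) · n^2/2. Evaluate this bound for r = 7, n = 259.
Turán density bound = (6/7) · 259^2/2 = 28749

Turán's theorem: ex(n, K_{r+1}) is achieved by the complete r-partite Turán graph T(n, r) with parts as balanced as possible, and is at most (1 − 1/r) · n^2/2. For r = 7, n = 259: the density bound is (6/7) · 67081/2 = 28749. Since 7 ∣ 259, the Turán graph T(259, 7) has parts of equal size 37, and its edge count e(T(259, 7)) = 28749 attains the density bound exactly.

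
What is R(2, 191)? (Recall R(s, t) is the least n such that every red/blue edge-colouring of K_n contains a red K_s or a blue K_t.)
R(2, 191) = 191

R(2, k) = k for all k ≥ 2: in a 2-colouring of K_k, either some edge is red (a red K_2) or all edges are blue (a blue K_k). And K_{190} coloured all-blue has no blue K_191, so R(2, 191) > 190. Hence R(2, 191) = 191.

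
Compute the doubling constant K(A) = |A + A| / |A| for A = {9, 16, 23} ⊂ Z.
K = |A + A| / |A| = 5/3

Enumerate A + A = {a + b : a, b ∈ A}. With |A| = 3, there are |A|^2 = 9 ordered sum pairs; collecting distinct values, A + A = {18, 25, 32, 39, 46}, so |A + A| = 5. Thus K = 5/3. Here |A + A| = 2|A| − 1 = 5, the minimum possible — so K = 5/3 is minimal, which holds iff A is an arithmetic progression.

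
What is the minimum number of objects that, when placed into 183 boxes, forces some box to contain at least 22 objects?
n = (22 − 1)·183 + 1 = 3844

By the generalised pigeonhole principle, to guarantee some box contains ≥ r objects we need more than (r − 1) · k objects total. Threshold: n = (r − 1) · k + 1. With r = 22 and k = 183: n = 21 · 183 + 1 = 3843 + 1 = 3844. For n = 3843 = 21 · 183, we can put exactly 21 objects in every box, avoiding 22 in any single one — so 3844 is tight.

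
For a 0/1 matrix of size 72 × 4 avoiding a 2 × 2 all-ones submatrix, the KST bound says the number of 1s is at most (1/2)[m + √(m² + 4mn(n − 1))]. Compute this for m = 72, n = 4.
z(72, 4; 2, 2) ≤ (1/2)[72 + √(72² + 4·72·4·3)] = (1/2)[72 + √8640] = 82.4758

Kővári–Sós–Turán: let r_1, ..., r_72 be the row sums and z = Σ r_i the total number of 1s. Each pair of columns can share at most one row with both entries 1 (else a 2×2 all-ones block appears), so Σ_i C(r_i, 2) ≤ C(4, 2) = 6. By convexity Σ_i C(r_i, 2) ≥ 72·C(z/72, 2) = z(z − 72)/(2·72), giving z² − 72z − 72·4·3 ≤ 0 and hence z ≤ (1/2)[72 + √(5184 + 4·864)] = (1/2)[72 + √8640] ≈ (1/2)(72 + 92.9516) = 82.4758.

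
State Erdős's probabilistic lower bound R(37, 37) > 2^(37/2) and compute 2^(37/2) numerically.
2^(37/2) = 370727.6001; so R(37, 37) > 370727.6001

Colour each edge of K_n uniformly at random with red/blue. The expected number of monochromatic K_37 is C(n, 37) · 2 · 2^(−C(37,2)). If C(n, 37) · 2^(1 − C(37,2)) < 1, then with positive probability no monochromatic K_37 exists, so R(37, 37) > n. The standard estimate C(n, 37) ≤ n^37/37! shows this inequality holds whenever n ≤ 2^(37/2) (since 37! · 2^(C(37,2) − 1) > 2^(37^2/2) ≥ n^37). Hence R(37, 37) > 2^(37/2) = 370727.6001.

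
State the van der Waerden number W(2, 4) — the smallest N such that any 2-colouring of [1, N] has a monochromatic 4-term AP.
W(2, 4) = 35

W(2, 4) = 35. The lower bound W(2, 4) > 34 comes from an explicit good 2-colouring of [1, 34]; the upper bound W(2, 4) ≤ 35 was verified by exhaustive search over 2-colourings of [1, 35].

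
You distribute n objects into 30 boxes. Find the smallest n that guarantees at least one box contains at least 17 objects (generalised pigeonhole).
n = (17 − 1)·30 + 1 = 481

By the generalised pigeonhole principle, to guarantee some box contains ≥ r objects we need more than (r − 1) · k objects total. Threshold: n = (r − 1) · k + 1. With r = 17 and k = 30: n = 16 · 30 + 1 = 480 + 1 = 481. For n = 480 = 16 · 30, we can put exactly 16 objects in every box, avoiding 17 in any single one — so 481 is tight.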